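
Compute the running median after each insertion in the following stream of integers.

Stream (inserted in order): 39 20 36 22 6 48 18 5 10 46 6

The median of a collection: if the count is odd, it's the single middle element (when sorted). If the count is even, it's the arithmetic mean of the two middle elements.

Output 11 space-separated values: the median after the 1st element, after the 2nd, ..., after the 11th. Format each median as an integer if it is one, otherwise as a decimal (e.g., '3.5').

Step 1: insert 39 -> lo=[39] (size 1, max 39) hi=[] (size 0) -> median=39
Step 2: insert 20 -> lo=[20] (size 1, max 20) hi=[39] (size 1, min 39) -> median=29.5
Step 3: insert 36 -> lo=[20, 36] (size 2, max 36) hi=[39] (size 1, min 39) -> median=36
Step 4: insert 22 -> lo=[20, 22] (size 2, max 22) hi=[36, 39] (size 2, min 36) -> median=29
Step 5: insert 6 -> lo=[6, 20, 22] (size 3, max 22) hi=[36, 39] (size 2, min 36) -> median=22
Step 6: insert 48 -> lo=[6, 20, 22] (size 3, max 22) hi=[36, 39, 48] (size 3, min 36) -> median=29
Step 7: insert 18 -> lo=[6, 18, 20, 22] (size 4, max 22) hi=[36, 39, 48] (size 3, min 36) -> median=22
Step 8: insert 5 -> lo=[5, 6, 18, 20] (size 4, max 20) hi=[22, 36, 39, 48] (size 4, min 22) -> median=21
Step 9: insert 10 -> lo=[5, 6, 10, 18, 20] (size 5, max 20) hi=[22, 36, 39, 48] (size 4, min 22) -> median=20
Step 10: insert 46 -> lo=[5, 6, 10, 18, 20] (size 5, max 20) hi=[22, 36, 39, 46, 48] (size 5, min 22) -> median=21
Step 11: insert 6 -> lo=[5, 6, 6, 10, 18, 20] (size 6, max 20) hi=[22, 36, 39, 46, 48] (size 5, min 22) -> median=20

Answer: 39 29.5 36 29 22 29 22 21 20 21 20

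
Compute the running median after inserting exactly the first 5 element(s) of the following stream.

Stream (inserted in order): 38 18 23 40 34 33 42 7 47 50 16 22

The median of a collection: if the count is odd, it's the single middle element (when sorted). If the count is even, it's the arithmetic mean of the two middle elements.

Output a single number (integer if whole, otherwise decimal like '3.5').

Step 1: insert 38 -> lo=[38] (size 1, max 38) hi=[] (size 0) -> median=38
Step 2: insert 18 -> lo=[18] (size 1, max 18) hi=[38] (size 1, min 38) -> median=28
Step 3: insert 23 -> lo=[18, 23] (size 2, max 23) hi=[38] (size 1, min 38) -> median=23
Step 4: insert 40 -> lo=[18, 23] (size 2, max 23) hi=[38, 40] (size 2, min 38) -> median=30.5
Step 5: insert 34 -> lo=[18, 23, 34] (size 3, max 34) hi=[38, 40] (size 2, min 38) -> median=34

Answer: 34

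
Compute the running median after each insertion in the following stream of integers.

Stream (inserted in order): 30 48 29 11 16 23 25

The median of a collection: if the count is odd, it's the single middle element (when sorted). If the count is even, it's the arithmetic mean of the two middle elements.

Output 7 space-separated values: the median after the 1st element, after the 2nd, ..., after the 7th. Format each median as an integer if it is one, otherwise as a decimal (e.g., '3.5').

Answer: 30 39 30 29.5 29 26 25

Derivation:
Step 1: insert 30 -> lo=[30] (size 1, max 30) hi=[] (size 0) -> median=30
Step 2: insert 48 -> lo=[30] (size 1, max 30) hi=[48] (size 1, min 48) -> median=39
Step 3: insert 29 -> lo=[29, 30] (size 2, max 30) hi=[48] (size 1, min 48) -> median=30
Step 4: insert 11 -> lo=[11, 29] (size 2, max 29) hi=[30, 48] (size 2, min 30) -> median=29.5
Step 5: insert 16 -> lo=[11, 16, 29] (size 3, max 29) hi=[30, 48] (size 2, min 30) -> median=29
Step 6: insert 23 -> lo=[11, 16, 23] (size 3, max 23) hi=[29, 30, 48] (size 3, min 29) -> median=26
Step 7: insert 25 -> lo=[11, 16, 23, 25] (size 4, max 25) hi=[29, 30, 48] (size 3, min 29) -> median=25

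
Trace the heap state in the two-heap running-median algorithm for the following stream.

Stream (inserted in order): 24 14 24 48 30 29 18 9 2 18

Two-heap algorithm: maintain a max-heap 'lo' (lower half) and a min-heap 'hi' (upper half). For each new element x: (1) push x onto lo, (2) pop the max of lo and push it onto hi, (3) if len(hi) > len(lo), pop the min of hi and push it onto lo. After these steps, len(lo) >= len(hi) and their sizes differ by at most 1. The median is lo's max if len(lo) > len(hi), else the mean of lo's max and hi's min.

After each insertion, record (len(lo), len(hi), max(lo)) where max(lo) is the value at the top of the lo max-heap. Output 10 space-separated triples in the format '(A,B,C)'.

Step 1: insert 24 -> lo=[24] hi=[] -> (len(lo)=1, len(hi)=0, max(lo)=24)
Step 2: insert 14 -> lo=[14] hi=[24] -> (len(lo)=1, len(hi)=1, max(lo)=14)
Step 3: insert 24 -> lo=[14, 24] hi=[24] -> (len(lo)=2, len(hi)=1, max(lo)=24)
Step 4: insert 48 -> lo=[14, 24] hi=[24, 48] -> (len(lo)=2, len(hi)=2, max(lo)=24)
Step 5: insert 30 -> lo=[14, 24, 24] hi=[30, 48] -> (len(lo)=3, len(hi)=2, max(lo)=24)
Step 6: insert 29 -> lo=[14, 24, 24] hi=[29, 30, 48] -> (len(lo)=3, len(hi)=3, max(lo)=24)
Step 7: insert 18 -> lo=[14, 18, 24, 24] hi=[29, 30, 48] -> (len(lo)=4, len(hi)=3, max(lo)=24)
Step 8: insert 9 -> lo=[9, 14, 18, 24] hi=[24, 29, 30, 48] -> (len(lo)=4, len(hi)=4, max(lo)=24)
Step 9: insert 2 -> lo=[2, 9, 14, 18, 24] hi=[24, 29, 30, 48] -> (len(lo)=5, len(hi)=4, max(lo)=24)
Step 10: insert 18 -> lo=[2, 9, 14, 18, 18] hi=[24, 24, 29, 30, 48] -> (len(lo)=5, len(hi)=5, max(lo)=18)

Answer: (1,0,24) (1,1,14) (2,1,24) (2,2,24) (3,2,24) (3,3,24) (4,3,24) (4,4,24) (5,4,24) (5,5,18)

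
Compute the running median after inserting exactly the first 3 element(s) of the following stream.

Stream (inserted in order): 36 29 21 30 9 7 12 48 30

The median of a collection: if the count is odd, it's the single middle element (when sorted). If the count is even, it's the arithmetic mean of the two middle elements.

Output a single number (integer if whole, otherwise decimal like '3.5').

Step 1: insert 36 -> lo=[36] (size 1, max 36) hi=[] (size 0) -> median=36
Step 2: insert 29 -> lo=[29] (size 1, max 29) hi=[36] (size 1, min 36) -> median=32.5
Step 3: insert 21 -> lo=[21, 29] (size 2, max 29) hi=[36] (size 1, min 36) -> median=29

Answer: 29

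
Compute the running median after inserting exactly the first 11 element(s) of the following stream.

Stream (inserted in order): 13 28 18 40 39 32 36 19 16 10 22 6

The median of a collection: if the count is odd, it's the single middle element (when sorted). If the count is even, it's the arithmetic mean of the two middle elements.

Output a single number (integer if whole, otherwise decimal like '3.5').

Step 1: insert 13 -> lo=[13] (size 1, max 13) hi=[] (size 0) -> median=13
Step 2: insert 28 -> lo=[13] (size 1, max 13) hi=[28] (size 1, min 28) -> median=20.5
Step 3: insert 18 -> lo=[13, 18] (size 2, max 18) hi=[28] (size 1, min 28) -> median=18
Step 4: insert 40 -> lo=[13, 18] (size 2, max 18) hi=[28, 40] (size 2, min 28) -> median=23
Step 5: insert 39 -> lo=[13, 18, 28] (size 3, max 28) hi=[39, 40] (size 2, min 39) -> median=28
Step 6: insert 32 -> lo=[13, 18, 28] (size 3, max 28) hi=[32, 39, 40] (size 3, min 32) -> median=30
Step 7: insert 36 -> lo=[13, 18, 28, 32] (size 4, max 32) hi=[36, 39, 40] (size 3, min 36) -> median=32
Step 8: insert 19 -> lo=[13, 18, 19, 28] (size 4, max 28) hi=[32, 36, 39, 40] (size 4, min 32) -> median=30
Step 9: insert 16 -> lo=[13, 16, 18, 19, 28] (size 5, max 28) hi=[32, 36, 39, 40] (size 4, min 32) -> median=28
Step 10: insert 10 -> lo=[10, 13, 16, 18, 19] (size 5, max 19) hi=[28, 32, 36, 39, 40] (size 5, min 28) -> median=23.5
Step 11: insert 22 -> lo=[10, 13, 16, 18, 19, 22] (size 6, max 22) hi=[28, 32, 36, 39, 40] (size 5, min 28) -> median=22

Answer: 22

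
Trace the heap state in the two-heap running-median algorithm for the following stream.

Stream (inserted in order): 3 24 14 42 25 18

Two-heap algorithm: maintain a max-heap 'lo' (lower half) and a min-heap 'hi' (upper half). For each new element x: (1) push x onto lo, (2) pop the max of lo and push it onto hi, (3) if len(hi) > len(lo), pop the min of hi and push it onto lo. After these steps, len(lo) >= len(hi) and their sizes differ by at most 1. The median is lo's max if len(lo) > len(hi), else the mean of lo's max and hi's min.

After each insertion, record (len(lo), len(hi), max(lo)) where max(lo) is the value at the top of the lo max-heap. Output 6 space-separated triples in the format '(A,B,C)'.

Answer: (1,0,3) (1,1,3) (2,1,14) (2,2,14) (3,2,24) (3,3,18)

Derivation:
Step 1: insert 3 -> lo=[3] hi=[] -> (len(lo)=1, len(hi)=0, max(lo)=3)
Step 2: insert 24 -> lo=[3] hi=[24] -> (len(lo)=1, len(hi)=1, max(lo)=3)
Step 3: insert 14 -> lo=[3, 14] hi=[24] -> (len(lo)=2, len(hi)=1, max(lo)=14)
Step 4: insert 42 -> lo=[3, 14] hi=[24, 42] -> (len(lo)=2, len(hi)=2, max(lo)=14)
Step 5: insert 25 -> lo=[3, 14, 24] hi=[25, 42] -> (len(lo)=3, len(hi)=2, max(lo)=24)
Step 6: insert 18 -> lo=[3, 14, 18] hi=[24, 25, 42] -> (len(lo)=3, len(hi)=3, max(lo)=18)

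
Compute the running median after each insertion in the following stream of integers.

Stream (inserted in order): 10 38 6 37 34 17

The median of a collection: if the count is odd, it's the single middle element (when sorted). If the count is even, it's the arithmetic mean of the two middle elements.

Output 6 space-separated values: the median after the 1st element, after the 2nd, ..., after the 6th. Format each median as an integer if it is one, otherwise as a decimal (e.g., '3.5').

Answer: 10 24 10 23.5 34 25.5

Derivation:
Step 1: insert 10 -> lo=[10] (size 1, max 10) hi=[] (size 0) -> median=10
Step 2: insert 38 -> lo=[10] (size 1, max 10) hi=[38] (size 1, min 38) -> median=24
Step 3: insert 6 -> lo=[6, 10] (size 2, max 10) hi=[38] (size 1, min 38) -> median=10
Step 4: insert 37 -> lo=[6, 10] (size 2, max 10) hi=[37, 38] (size 2, min 37) -> median=23.5
Step 5: insert 34 -> lo=[6, 10, 34] (size 3, max 34) hi=[37, 38] (size 2, min 37) -> median=34
Step 6: insert 17 -> lo=[6, 10, 17] (size 3, max 17) hi=[34, 37, 38] (size 3, min 34) -> median=25.5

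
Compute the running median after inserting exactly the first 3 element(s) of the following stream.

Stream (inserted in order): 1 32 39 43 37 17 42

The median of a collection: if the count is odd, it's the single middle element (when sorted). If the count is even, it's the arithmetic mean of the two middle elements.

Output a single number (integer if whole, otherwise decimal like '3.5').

Answer: 32

Derivation:
Step 1: insert 1 -> lo=[1] (size 1, max 1) hi=[] (size 0) -> median=1
Step 2: insert 32 -> lo=[1] (size 1, max 1) hi=[32] (size 1, min 32) -> median=16.5
Step 3: insert 39 -> lo=[1, 32] (size 2, max 32) hi=[39] (size 1, min 39) -> median=32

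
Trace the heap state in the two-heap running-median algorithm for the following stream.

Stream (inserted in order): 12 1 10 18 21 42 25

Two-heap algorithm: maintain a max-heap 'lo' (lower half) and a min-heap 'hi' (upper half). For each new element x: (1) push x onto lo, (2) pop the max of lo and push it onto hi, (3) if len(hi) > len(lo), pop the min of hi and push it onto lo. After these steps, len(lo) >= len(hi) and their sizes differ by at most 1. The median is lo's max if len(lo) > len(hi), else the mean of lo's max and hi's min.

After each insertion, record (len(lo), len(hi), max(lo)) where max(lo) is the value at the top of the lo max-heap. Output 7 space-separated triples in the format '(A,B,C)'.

Step 1: insert 12 -> lo=[12] hi=[] -> (len(lo)=1, len(hi)=0, max(lo)=12)
Step 2: insert 1 -> lo=[1] hi=[12] -> (len(lo)=1, len(hi)=1, max(lo)=1)
Step 3: insert 10 -> lo=[1, 10] hi=[12] -> (len(lo)=2, len(hi)=1, max(lo)=10)
Step 4: insert 18 -> lo=[1, 10] hi=[12, 18] -> (len(lo)=2, len(hi)=2, max(lo)=10)
Step 5: insert 21 -> lo=[1, 10, 12] hi=[18, 21] -> (len(lo)=3, len(hi)=2, max(lo)=12)
Step 6: insert 42 -> lo=[1, 10, 12] hi=[18, 21, 42] -> (len(lo)=3, len(hi)=3, max(lo)=12)
Step 7: insert 25 -> lo=[1, 10, 12, 18] hi=[21, 25, 42] -> (len(lo)=4, len(hi)=3, max(lo)=18)

Answer: (1,0,12) (1,1,1) (2,1,10) (2,2,10) (3,2,12) (3,3,12) (4,3,18)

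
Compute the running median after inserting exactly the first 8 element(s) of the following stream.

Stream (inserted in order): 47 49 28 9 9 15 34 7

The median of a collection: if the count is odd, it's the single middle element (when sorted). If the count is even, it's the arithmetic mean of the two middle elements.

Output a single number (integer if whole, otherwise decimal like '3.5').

Step 1: insert 47 -> lo=[47] (size 1, max 47) hi=[] (size 0) -> median=47
Step 2: insert 49 -> lo=[47] (size 1, max 47) hi=[49] (size 1, min 49) -> median=48
Step 3: insert 28 -> lo=[28, 47] (size 2, max 47) hi=[49] (size 1, min 49) -> median=47
Step 4: insert 9 -> lo=[9, 28] (size 2, max 28) hi=[47, 49] (size 2, min 47) -> median=37.5
Step 5: insert 9 -> lo=[9, 9, 28] (size 3, max 28) hi=[47, 49] (size 2, min 47) -> median=28
Step 6: insert 15 -> lo=[9, 9, 15] (size 3, max 15) hi=[28, 47, 49] (size 3, min 28) -> median=21.5
Step 7: insert 34 -> lo=[9, 9, 15, 28] (size 4, max 28) hi=[34, 47, 49] (size 3, min 34) -> median=28
Step 8: insert 7 -> lo=[7, 9, 9, 15] (size 4, max 15) hi=[28, 34, 47, 49] (size 4, min 28) -> median=21.5

Answer: 21.5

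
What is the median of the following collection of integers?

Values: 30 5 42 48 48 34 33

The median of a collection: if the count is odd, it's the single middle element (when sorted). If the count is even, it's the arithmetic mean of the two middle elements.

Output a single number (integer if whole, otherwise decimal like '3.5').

Step 1: insert 30 -> lo=[30] (size 1, max 30) hi=[] (size 0) -> median=30
Step 2: insert 5 -> lo=[5] (size 1, max 5) hi=[30] (size 1, min 30) -> median=17.5
Step 3: insert 42 -> lo=[5, 30] (size 2, max 30) hi=[42] (size 1, min 42) -> median=30
Step 4: insert 48 -> lo=[5, 30] (size 2, max 30) hi=[42, 48] (size 2, min 42) -> median=36
Step 5: insert 48 -> lo=[5, 30, 42] (size 3, max 42) hi=[48, 48] (size 2, min 48) -> median=42
Step 6: insert 34 -> lo=[5, 30, 34] (size 3, max 34) hi=[42, 48, 48] (size 3, min 42) -> median=38
Step 7: insert 33 -> lo=[5, 30, 33, 34] (size 4, max 34) hi=[42, 48, 48] (size 3, min 42) -> median=34

Answer: 34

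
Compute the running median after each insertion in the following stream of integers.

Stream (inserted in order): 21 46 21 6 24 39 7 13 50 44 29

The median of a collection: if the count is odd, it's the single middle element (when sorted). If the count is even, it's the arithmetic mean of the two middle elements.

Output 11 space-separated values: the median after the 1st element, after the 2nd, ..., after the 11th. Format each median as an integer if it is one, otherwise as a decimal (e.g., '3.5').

Step 1: insert 21 -> lo=[21] (size 1, max 21) hi=[] (size 0) -> median=21
Step 2: insert 46 -> lo=[21] (size 1, max 21) hi=[46] (size 1, min 46) -> median=33.5
Step 3: insert 21 -> lo=[21, 21] (size 2, max 21) hi=[46] (size 1, min 46) -> median=21
Step 4: insert 6 -> lo=[6, 21] (size 2, max 21) hi=[21, 46] (size 2, min 21) -> median=21
Step 5: insert 24 -> lo=[6, 21, 21] (size 3, max 21) hi=[24, 46] (size 2, min 24) -> median=21
Step 6: insert 39 -> lo=[6, 21, 21] (size 3, max 21) hi=[24, 39, 46] (size 3, min 24) -> median=22.5
Step 7: insert 7 -> lo=[6, 7, 21, 21] (size 4, max 21) hi=[24, 39, 46] (size 3, min 24) -> median=21
Step 8: insert 13 -> lo=[6, 7, 13, 21] (size 4, max 21) hi=[21, 24, 39, 46] (size 4, min 21) -> median=21
Step 9: insert 50 -> lo=[6, 7, 13, 21, 21] (size 5, max 21) hi=[24, 39, 46, 50] (size 4, min 24) -> median=21
Step 10: insert 44 -> lo=[6, 7, 13, 21, 21] (size 5, max 21) hi=[24, 39, 44, 46, 50] (size 5, min 24) -> median=22.5
Step 11: insert 29 -> lo=[6, 7, 13, 21, 21, 24] (size 6, max 24) hi=[29, 39, 44, 46, 50] (size 5, min 29) -> median=24

Answer: 21 33.5 21 21 21 22.5 21 21 21 22.5 24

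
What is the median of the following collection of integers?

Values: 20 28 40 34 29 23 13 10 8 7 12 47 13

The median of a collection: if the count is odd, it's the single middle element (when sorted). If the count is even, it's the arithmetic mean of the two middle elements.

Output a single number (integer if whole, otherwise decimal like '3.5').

Answer: 20

Derivation:
Step 1: insert 20 -> lo=[20] (size 1, max 20) hi=[] (size 0) -> median=20
Step 2: insert 28 -> lo=[20] (size 1, max 20) hi=[28] (size 1, min 28) -> median=24
Step 3: insert 40 -> lo=[20, 28] (size 2, max 28) hi=[40] (size 1, min 40) -> median=28
Step 4: insert 34 -> lo=[20, 28] (size 2, max 28) hi=[34, 40] (size 2, min 34) -> median=31
Step 5: insert 29 -> lo=[20, 28, 29] (size 3, max 29) hi=[34, 40] (size 2, min 34) -> median=29
Step 6: insert 23 -> lo=[20, 23, 28] (size 3, max 28) hi=[29, 34, 40] (size 3, min 29) -> median=28.5
Step 7: insert 13 -> lo=[13, 20, 23, 28] (size 4, max 28) hi=[29, 34, 40] (size 3, min 29) -> median=28
Step 8: insert 10 -> lo=[10, 13, 20, 23] (size 4, max 23) hi=[28, 29, 34, 40] (size 4, min 28) -> median=25.5
Step 9: insert 8 -> lo=[8, 10, 13, 20, 23] (size 5, max 23) hi=[28, 29, 34, 40] (size 4, min 28) -> median=23
Step 10: insert 7 -> lo=[7, 8, 10, 13, 20] (size 5, max 20) hi=[23, 28, 29, 34, 40] (size 5, min 23) -> median=21.5
Step 11: insert 12 -> lo=[7, 8, 10, 12, 13, 20] (size 6, max 20) hi=[23, 28, 29, 34, 40] (size 5, min 23) -> median=20
Step 12: insert 47 -> lo=[7, 8, 10, 12, 13, 20] (size 6, max 20) hi=[23, 28, 29, 34, 40, 47] (size 6, min 23) -> median=21.5
Step 13: insert 13 -> lo=[7, 8, 10, 12, 13, 13, 20] (size 7, max 20) hi=[23, 28, 29, 34, 40, 47] (size 6, min 23) -> median=20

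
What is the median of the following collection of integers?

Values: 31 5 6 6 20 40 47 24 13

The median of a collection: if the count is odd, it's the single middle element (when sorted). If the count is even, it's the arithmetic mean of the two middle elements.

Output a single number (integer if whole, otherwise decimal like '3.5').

Step 1: insert 31 -> lo=[31] (size 1, max 31) hi=[] (size 0) -> median=31
Step 2: insert 5 -> lo=[5] (size 1, max 5) hi=[31] (size 1, min 31) -> median=18
Step 3: insert 6 -> lo=[5, 6] (size 2, max 6) hi=[31] (size 1, min 31) -> median=6
Step 4: insert 6 -> lo=[5, 6] (size 2, max 6) hi=[6, 31] (size 2, min 6) -> median=6
Step 5: insert 20 -> lo=[5, 6, 6] (size 3, max 6) hi=[20, 31] (size 2, min 20) -> median=6
Step 6: insert 40 -> lo=[5, 6, 6] (size 3, max 6) hi=[20, 31, 40] (size 3, min 20) -> median=13
Step 7: insert 47 -> lo=[5, 6, 6, 20] (size 4, max 20) hi=[31, 40, 47] (size 3, min 31) -> median=20
Step 8: insert 24 -> lo=[5, 6, 6, 20] (size 4, max 20) hi=[24, 31, 40, 47] (size 4, min 24) -> median=22
Step 9: insert 13 -> lo=[5, 6, 6, 13, 20] (size 5, max 20) hi=[24, 31, 40, 47] (size 4, min 24) -> median=20

Answer: 20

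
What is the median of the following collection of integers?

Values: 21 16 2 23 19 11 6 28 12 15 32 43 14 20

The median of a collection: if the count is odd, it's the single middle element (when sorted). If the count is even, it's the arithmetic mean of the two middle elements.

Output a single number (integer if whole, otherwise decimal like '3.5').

Answer: 17.5

Derivation:
Step 1: insert 21 -> lo=[21] (size 1, max 21) hi=[] (size 0) -> median=21
Step 2: insert 16 -> lo=[16] (size 1, max 16) hi=[21] (size 1, min 21) -> median=18.5
Step 3: insert 2 -> lo=[2, 16] (size 2, max 16) hi=[21] (size 1, min 21) -> median=16
Step 4: insert 23 -> lo=[2, 16] (size 2, max 16) hi=[21, 23] (size 2, min 21) -> median=18.5
Step 5: insert 19 -> lo=[2, 16, 19] (size 3, max 19) hi=[21, 23] (size 2, min 21) -> median=19
Step 6: insert 11 -> lo=[2, 11, 16] (size 3, max 16) hi=[19, 21, 23] (size 3, min 19) -> median=17.5
Step 7: insert 6 -> lo=[2, 6, 11, 16] (size 4, max 16) hi=[19, 21, 23] (size 3, min 19) -> median=16
Step 8: insert 28 -> lo=[2, 6, 11, 16] (size 4, max 16) hi=[19, 21, 23, 28] (size 4, min 19) -> median=17.5
Step 9: insert 12 -> lo=[2, 6, 11, 12, 16] (size 5, max 16) hi=[19, 21, 23, 28] (size 4, min 19) -> median=16
Step 10: insert 15 -> lo=[2, 6, 11, 12, 15] (size 5, max 15) hi=[16, 19, 21, 23, 28] (size 5, min 16) -> median=15.5
Step 11: insert 32 -> lo=[2, 6, 11, 12, 15, 16] (size 6, max 16) hi=[19, 21, 23, 28, 32] (size 5, min 19) -> median=16
Step 12: insert 43 -> lo=[2, 6, 11, 12, 15, 16] (size 6, max 16) hi=[19, 21, 23, 28, 32, 43] (size 6, min 19) -> median=17.5
Step 13: insert 14 -> lo=[2, 6, 11, 12, 14, 15, 16] (size 7, max 16) hi=[19, 21, 23, 28, 32, 43] (size 6, min 19) -> median=16
Step 14: insert 20 -> lo=[2, 6, 11, 12, 14, 15, 16] (size 7, max 16) hi=[19, 20, 21, 23, 28, 32, 43] (size 7, min 19) -> median=17.5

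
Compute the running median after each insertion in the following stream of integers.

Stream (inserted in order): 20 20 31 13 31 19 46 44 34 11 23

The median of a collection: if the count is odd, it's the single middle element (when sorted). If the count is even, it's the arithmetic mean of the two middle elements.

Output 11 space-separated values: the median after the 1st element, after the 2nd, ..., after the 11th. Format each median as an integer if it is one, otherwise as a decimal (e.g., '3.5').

Step 1: insert 20 -> lo=[20] (size 1, max 20) hi=[] (size 0) -> median=20
Step 2: insert 20 -> lo=[20] (size 1, max 20) hi=[20] (size 1, min 20) -> median=20
Step 3: insert 31 -> lo=[20, 20] (size 2, max 20) hi=[31] (size 1, min 31) -> median=20
Step 4: insert 13 -> lo=[13, 20] (size 2, max 20) hi=[20, 31] (size 2, min 20) -> median=20
Step 5: insert 31 -> lo=[13, 20, 20] (size 3, max 20) hi=[31, 31] (size 2, min 31) -> median=20
Step 6: insert 19 -> lo=[13, 19, 20] (size 3, max 20) hi=[20, 31, 31] (size 3, min 20) -> median=20
Step 7: insert 46 -> lo=[13, 19, 20, 20] (size 4, max 20) hi=[31, 31, 46] (size 3, min 31) -> median=20
Step 8: insert 44 -> lo=[13, 19, 20, 20] (size 4, max 20) hi=[31, 31, 44, 46] (size 4, min 31) -> median=25.5
Step 9: insert 34 -> lo=[13, 19, 20, 20, 31] (size 5, max 31) hi=[31, 34, 44, 46] (size 4, min 31) -> median=31
Step 10: insert 11 -> lo=[11, 13, 19, 20, 20] (size 5, max 20) hi=[31, 31, 34, 44, 46] (size 5, min 31) -> median=25.5
Step 11: insert 23 -> lo=[11, 13, 19, 20, 20, 23] (size 6, max 23) hi=[31, 31, 34, 44, 46] (size 5, min 31) -> median=23

Answer: 20 20 20 20 20 20 20 25.5 31 25.5 23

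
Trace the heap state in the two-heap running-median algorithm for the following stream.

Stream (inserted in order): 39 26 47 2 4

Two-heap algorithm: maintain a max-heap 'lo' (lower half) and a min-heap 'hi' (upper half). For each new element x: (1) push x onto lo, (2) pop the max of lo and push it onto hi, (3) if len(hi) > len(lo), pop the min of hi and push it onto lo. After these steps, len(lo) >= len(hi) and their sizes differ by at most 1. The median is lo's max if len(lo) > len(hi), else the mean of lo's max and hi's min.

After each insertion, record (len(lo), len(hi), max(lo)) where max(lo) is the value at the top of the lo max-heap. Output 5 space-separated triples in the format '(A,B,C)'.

Answer: (1,0,39) (1,1,26) (2,1,39) (2,2,26) (3,2,26)

Derivation:
Step 1: insert 39 -> lo=[39] hi=[] -> (len(lo)=1, len(hi)=0, max(lo)=39)
Step 2: insert 26 -> lo=[26] hi=[39] -> (len(lo)=1, len(hi)=1, max(lo)=26)
Step 3: insert 47 -> lo=[26, 39] hi=[47] -> (len(lo)=2, len(hi)=1, max(lo)=39)
Step 4: insert 2 -> lo=[2, 26] hi=[39, 47] -> (len(lo)=2, len(hi)=2, max(lo)=26)
Step 5: insert 4 -> lo=[2, 4, 26] hi=[39, 47] -> (len(lo)=3, len(hi)=2, max(lo)=26)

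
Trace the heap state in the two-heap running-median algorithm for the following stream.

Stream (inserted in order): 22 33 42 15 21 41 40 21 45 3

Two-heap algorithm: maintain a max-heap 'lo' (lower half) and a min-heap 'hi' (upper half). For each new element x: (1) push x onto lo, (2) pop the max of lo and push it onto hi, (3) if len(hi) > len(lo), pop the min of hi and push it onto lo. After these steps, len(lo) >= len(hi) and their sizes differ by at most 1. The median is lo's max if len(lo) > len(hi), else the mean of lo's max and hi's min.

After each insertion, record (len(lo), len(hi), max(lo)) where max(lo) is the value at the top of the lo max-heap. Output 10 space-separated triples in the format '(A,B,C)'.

Answer: (1,0,22) (1,1,22) (2,1,33) (2,2,22) (3,2,22) (3,3,22) (4,3,33) (4,4,22) (5,4,33) (5,5,22)

Derivation:
Step 1: insert 22 -> lo=[22] hi=[] -> (len(lo)=1, len(hi)=0, max(lo)=22)
Step 2: insert 33 -> lo=[22] hi=[33] -> (len(lo)=1, len(hi)=1, max(lo)=22)
Step 3: insert 42 -> lo=[22, 33] hi=[42] -> (len(lo)=2, len(hi)=1, max(lo)=33)
Step 4: insert 15 -> lo=[15, 22] hi=[33, 42] -> (len(lo)=2, len(hi)=2, max(lo)=22)
Step 5: insert 21 -> lo=[15, 21, 22] hi=[33, 42] -> (len(lo)=3, len(hi)=2, max(lo)=22)
Step 6: insert 41 -> lo=[15, 21, 22] hi=[33, 41, 42] -> (len(lo)=3, len(hi)=3, max(lo)=22)
Step 7: insert 40 -> lo=[15, 21, 22, 33] hi=[40, 41, 42] -> (len(lo)=4, len(hi)=3, max(lo)=33)
Step 8: insert 21 -> lo=[15, 21, 21, 22] hi=[33, 40, 41, 42] -> (len(lo)=4, len(hi)=4, max(lo)=22)
Step 9: insert 45 -> lo=[15, 21, 21, 22, 33] hi=[40, 41, 42, 45] -> (len(lo)=5, len(hi)=4, max(lo)=33)
Step 10: insert 3 -> lo=[3, 15, 21, 21, 22] hi=[33, 40, 41, 42, 45] -> (len(lo)=5, len(hi)=5, max(lo)=22)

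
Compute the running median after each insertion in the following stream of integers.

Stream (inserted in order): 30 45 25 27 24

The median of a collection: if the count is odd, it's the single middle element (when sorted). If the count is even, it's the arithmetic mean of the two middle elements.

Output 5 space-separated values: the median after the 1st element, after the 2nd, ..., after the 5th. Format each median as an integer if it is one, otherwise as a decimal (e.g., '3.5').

Answer: 30 37.5 30 28.5 27

Derivation:
Step 1: insert 30 -> lo=[30] (size 1, max 30) hi=[] (size 0) -> median=30
Step 2: insert 45 -> lo=[30] (size 1, max 30) hi=[45] (size 1, min 45) -> median=37.5
Step 3: insert 25 -> lo=[25, 30] (size 2, max 30) hi=[45] (size 1, min 45) -> median=30
Step 4: insert 27 -> lo=[25, 27] (size 2, max 27) hi=[30, 45] (size 2, min 30) -> median=28.5
Step 5: insert 24 -> lo=[24, 25, 27] (size 3, max 27) hi=[30, 45] (size 2, min 30) -> median=27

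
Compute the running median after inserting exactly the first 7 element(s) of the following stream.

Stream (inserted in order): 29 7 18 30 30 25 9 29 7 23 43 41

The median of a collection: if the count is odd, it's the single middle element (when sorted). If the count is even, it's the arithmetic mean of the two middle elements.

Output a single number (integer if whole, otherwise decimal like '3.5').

Answer: 25

Derivation:
Step 1: insert 29 -> lo=[29] (size 1, max 29) hi=[] (size 0) -> median=29
Step 2: insert 7 -> lo=[7] (size 1, max 7) hi=[29] (size 1, min 29) -> median=18
Step 3: insert 18 -> lo=[7, 18] (size 2, max 18) hi=[29] (size 1, min 29) -> median=18
Step 4: insert 30 -> lo=[7, 18] (size 2, max 18) hi=[29, 30] (size 2, min 29) -> median=23.5
Step 5: insert 30 -> lo=[7, 18, 29] (size 3, max 29) hi=[30, 30] (size 2, min 30) -> median=29
Step 6: insert 25 -> lo=[7, 18, 25] (size 3, max 25) hi=[29, 30, 30] (size 3, min 29) -> median=27
Step 7: insert 9 -> lo=[7, 9, 18, 25] (size 4, max 25) hi=[29, 30, 30] (size 3, min 29) -> median=25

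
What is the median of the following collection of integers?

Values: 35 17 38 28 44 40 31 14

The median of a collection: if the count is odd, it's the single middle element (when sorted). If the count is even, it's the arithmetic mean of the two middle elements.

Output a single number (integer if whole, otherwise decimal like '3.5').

Step 1: insert 35 -> lo=[35] (size 1, max 35) hi=[] (size 0) -> median=35
Step 2: insert 17 -> lo=[17] (size 1, max 17) hi=[35] (size 1, min 35) -> median=26
Step 3: insert 38 -> lo=[17, 35] (size 2, max 35) hi=[38] (size 1, min 38) -> median=35
Step 4: insert 28 -> lo=[17, 28] (size 2, max 28) hi=[35, 38] (size 2, min 35) -> median=31.5
Step 5: insert 44 -> lo=[17, 28, 35] (size 3, max 35) hi=[38, 44] (size 2, min 38) -> median=35
Step 6: insert 40 -> lo=[17, 28, 35] (size 3, max 35) hi=[38, 40, 44] (size 3, min 38) -> median=36.5
Step 7: insert 31 -> lo=[17, 28, 31, 35] (size 4, max 35) hi=[38, 40, 44] (size 3, min 38) -> median=35
Step 8: insert 14 -> lo=[14, 17, 28, 31] (size 4, max 31) hi=[35, 38, 40, 44] (size 4, min 35) -> median=33

Answer: 33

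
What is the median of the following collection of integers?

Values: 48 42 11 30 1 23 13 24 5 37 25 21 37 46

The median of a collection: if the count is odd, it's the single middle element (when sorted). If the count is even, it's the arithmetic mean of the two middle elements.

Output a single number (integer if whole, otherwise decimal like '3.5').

Answer: 24.5

Derivation:
Step 1: insert 48 -> lo=[48] (size 1, max 48) hi=[] (size 0) -> median=48
Step 2: insert 42 -> lo=[42] (size 1, max 42) hi=[48] (size 1, min 48) -> median=45
Step 3: insert 11 -> lo=[11, 42] (size 2, max 42) hi=[48] (size 1, min 48) -> median=42
Step 4: insert 30 -> lo=[11, 30] (size 2, max 30) hi=[42, 48] (size 2, min 42) -> median=36
Step 5: insert 1 -> lo=[1, 11, 30] (size 3, max 30) hi=[42, 48] (size 2, min 42) -> median=30
Step 6: insert 23 -> lo=[1, 11, 23] (size 3, max 23) hi=[30, 42, 48] (size 3, min 30) -> median=26.5
Step 7: insert 13 -> lo=[1, 11, 13, 23] (size 4, max 23) hi=[30, 42, 48] (size 3, min 30) -> median=23
Step 8: insert 24 -> lo=[1, 11, 13, 23] (size 4, max 23) hi=[24, 30, 42, 48] (size 4, min 24) -> median=23.5
Step 9: insert 5 -> lo=[1, 5, 11, 13, 23] (size 5, max 23) hi=[24, 30, 42, 48] (size 4, min 24) -> median=23
Step 10: insert 37 -> lo=[1, 5, 11, 13, 23] (size 5, max 23) hi=[24, 30, 37, 42, 48] (size 5, min 24) -> median=23.5
Step 11: insert 25 -> lo=[1, 5, 11, 13, 23, 24] (size 6, max 24) hi=[25, 30, 37, 42, 48] (size 5, min 25) -> median=24
Step 12: insert 21 -> lo=[1, 5, 11, 13, 21, 23] (size 6, max 23) hi=[24, 25, 30, 37, 42, 48] (size 6, min 24) -> median=23.5
Step 13: insert 37 -> lo=[1, 5, 11, 13, 21, 23, 24] (size 7, max 24) hi=[25, 30, 37, 37, 42, 48] (size 6, min 25) -> median=24
Step 14: insert 46 -> lo=[1, 5, 11, 13, 21, 23, 24] (size 7, max 24) hi=[25, 30, 37, 37, 42, 46, 48] (size 7, min 25) -> median=24.5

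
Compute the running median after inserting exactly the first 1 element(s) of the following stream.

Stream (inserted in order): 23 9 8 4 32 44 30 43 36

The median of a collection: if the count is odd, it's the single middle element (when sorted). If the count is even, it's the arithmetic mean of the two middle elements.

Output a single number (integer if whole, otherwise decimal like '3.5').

Step 1: insert 23 -> lo=[23] (size 1, max 23) hi=[] (size 0) -> median=23

Answer: 23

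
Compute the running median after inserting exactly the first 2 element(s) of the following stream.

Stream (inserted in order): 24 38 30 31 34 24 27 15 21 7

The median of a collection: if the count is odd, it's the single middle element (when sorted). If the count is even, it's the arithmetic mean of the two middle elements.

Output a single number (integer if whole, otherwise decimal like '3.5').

Step 1: insert 24 -> lo=[24] (size 1, max 24) hi=[] (size 0) -> median=24
Step 2: insert 38 -> lo=[24] (size 1, max 24) hi=[38] (size 1, min 38) -> median=31

Answer: 31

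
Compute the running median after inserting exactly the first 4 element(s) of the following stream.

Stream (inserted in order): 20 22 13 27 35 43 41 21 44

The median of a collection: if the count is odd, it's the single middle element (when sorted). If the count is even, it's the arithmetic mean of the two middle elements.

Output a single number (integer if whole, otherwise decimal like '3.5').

Answer: 21

Derivation:
Step 1: insert 20 -> lo=[20] (size 1, max 20) hi=[] (size 0) -> median=20
Step 2: insert 22 -> lo=[20] (size 1, max 20) hi=[22] (size 1, min 22) -> median=21
Step 3: insert 13 -> lo=[13, 20] (size 2, max 20) hi=[22] (size 1, min 22) -> median=20
Step 4: insert 27 -> lo=[13, 20] (size 2, max 20) hi=[22, 27] (size 2, min 22) -> median=21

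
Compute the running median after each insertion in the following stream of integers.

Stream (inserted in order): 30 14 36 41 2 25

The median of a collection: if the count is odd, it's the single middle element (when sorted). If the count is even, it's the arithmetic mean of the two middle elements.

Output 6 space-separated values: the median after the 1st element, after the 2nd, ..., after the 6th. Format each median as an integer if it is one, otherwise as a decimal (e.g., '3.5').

Step 1: insert 30 -> lo=[30] (size 1, max 30) hi=[] (size 0) -> median=30
Step 2: insert 14 -> lo=[14] (size 1, max 14) hi=[30] (size 1, min 30) -> median=22
Step 3: insert 36 -> lo=[14, 30] (size 2, max 30) hi=[36] (size 1, min 36) -> median=30
Step 4: insert 41 -> lo=[14, 30] (size 2, max 30) hi=[36, 41] (size 2, min 36) -> median=33
Step 5: insert 2 -> lo=[2, 14, 30] (size 3, max 30) hi=[36, 41] (size 2, min 36) -> median=30
Step 6: insert 25 -> lo=[2, 14, 25] (size 3, max 25) hi=[30, 36, 41] (size 3, min 30) -> median=27.5

Answer: 30 22 30 33 30 27.5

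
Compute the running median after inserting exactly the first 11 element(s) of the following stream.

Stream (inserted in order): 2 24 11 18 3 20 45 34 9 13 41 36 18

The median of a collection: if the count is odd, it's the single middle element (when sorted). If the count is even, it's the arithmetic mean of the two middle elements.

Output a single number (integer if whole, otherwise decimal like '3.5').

Answer: 18

Derivation:
Step 1: insert 2 -> lo=[2] (size 1, max 2) hi=[] (size 0) -> median=2
Step 2: insert 24 -> lo=[2] (size 1, max 2) hi=[24] (size 1, min 24) -> median=13
Step 3: insert 11 -> lo=[2, 11] (size 2, max 11) hi=[24] (size 1, min 24) -> median=11
Step 4: insert 18 -> lo=[2, 11] (size 2, max 11) hi=[18, 24] (size 2, min 18) -> median=14.5
Step 5: insert 3 -> lo=[2, 3, 11] (size 3, max 11) hi=[18, 24] (size 2, min 18) -> median=11
Step 6: insert 20 -> lo=[2, 3, 11] (size 3, max 11) hi=[18, 20, 24] (size 3, min 18) -> median=14.5
Step 7: insert 45 -> lo=[2, 3, 11, 18] (size 4, max 18) hi=[20, 24, 45] (size 3, min 20) -> median=18
Step 8: insert 34 -> lo=[2, 3, 11, 18] (size 4, max 18) hi=[20, 24, 34, 45] (size 4, min 20) -> median=19
Step 9: insert 9 -> lo=[2, 3, 9, 11, 18] (size 5, max 18) hi=[20, 24, 34, 45] (size 4, min 20) -> median=18
Step 10: insert 13 -> lo=[2, 3, 9, 11, 13] (size 5, max 13) hi=[18, 20, 24, 34, 45] (size 5, min 18) -> median=15.5
Step 11: insert 41 -> lo=[2, 3, 9, 11, 13, 18] (size 6, max 18) hi=[20, 24, 34, 41, 45] (size 5, min 20) -> median=18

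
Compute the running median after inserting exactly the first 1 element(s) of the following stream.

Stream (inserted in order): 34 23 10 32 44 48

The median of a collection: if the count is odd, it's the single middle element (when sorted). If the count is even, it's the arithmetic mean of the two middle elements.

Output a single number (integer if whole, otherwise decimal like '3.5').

Answer: 34

Derivation:
Step 1: insert 34 -> lo=[34] (size 1, max 34) hi=[] (size 0) -> median=34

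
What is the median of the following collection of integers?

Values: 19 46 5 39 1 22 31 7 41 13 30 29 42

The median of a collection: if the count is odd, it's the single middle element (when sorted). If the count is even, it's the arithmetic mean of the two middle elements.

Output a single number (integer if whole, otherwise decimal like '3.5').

Step 1: insert 19 -> lo=[19] (size 1, max 19) hi=[] (size 0) -> median=19
Step 2: insert 46 -> lo=[19] (size 1, max 19) hi=[46] (size 1, min 46) -> median=32.5
Step 3: insert 5 -> lo=[5, 19] (size 2, max 19) hi=[46] (size 1, min 46) -> median=19
Step 4: insert 39 -> lo=[5, 19] (size 2, max 19) hi=[39, 46] (size 2, min 39) -> median=29
Step 5: insert 1 -> lo=[1, 5, 19] (size 3, max 19) hi=[39, 46] (size 2, min 39) -> median=19
Step 6: insert 22 -> lo=[1, 5, 19] (size 3, max 19) hi=[22, 39, 46] (size 3, min 22) -> median=20.5
Step 7: insert 31 -> lo=[1, 5, 19, 22] (size 4, max 22) hi=[31, 39, 46] (size 3, min 31) -> median=22
Step 8: insert 7 -> lo=[1, 5, 7, 19] (size 4, max 19) hi=[22, 31, 39, 46] (size 4, min 22) -> median=20.5
Step 9: insert 41 -> lo=[1, 5, 7, 19, 22] (size 5, max 22) hi=[31, 39, 41, 46] (size 4, min 31) -> median=22
Step 10: insert 13 -> lo=[1, 5, 7, 13, 19] (size 5, max 19) hi=[22, 31, 39, 41, 46] (size 5, min 22) -> median=20.5
Step 11: insert 30 -> lo=[1, 5, 7, 13, 19, 22] (size 6, max 22) hi=[30, 31, 39, 41, 46] (size 5, min 30) -> median=22
Step 12: insert 29 -> lo=[1, 5, 7, 13, 19, 22] (size 6, max 22) hi=[29, 30, 31, 39, 41, 46] (size 6, min 29) -> median=25.5
Step 13: insert 42 -> lo=[1, 5, 7, 13, 19, 22, 29] (size 7, max 29) hi=[30, 31, 39, 41, 42, 46] (size 6, min 30) -> median=29

Answer: 29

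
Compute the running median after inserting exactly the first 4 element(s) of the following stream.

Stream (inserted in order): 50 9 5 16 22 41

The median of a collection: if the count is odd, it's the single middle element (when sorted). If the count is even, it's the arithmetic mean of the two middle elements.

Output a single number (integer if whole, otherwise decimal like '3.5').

Step 1: insert 50 -> lo=[50] (size 1, max 50) hi=[] (size 0) -> median=50
Step 2: insert 9 -> lo=[9] (size 1, max 9) hi=[50] (size 1, min 50) -> median=29.5
Step 3: insert 5 -> lo=[5, 9] (size 2, max 9) hi=[50] (size 1, min 50) -> median=9
Step 4: insert 16 -> lo=[5, 9] (size 2, max 9) hi=[16, 50] (size 2, min 16) -> median=12.5

Answer: 12.5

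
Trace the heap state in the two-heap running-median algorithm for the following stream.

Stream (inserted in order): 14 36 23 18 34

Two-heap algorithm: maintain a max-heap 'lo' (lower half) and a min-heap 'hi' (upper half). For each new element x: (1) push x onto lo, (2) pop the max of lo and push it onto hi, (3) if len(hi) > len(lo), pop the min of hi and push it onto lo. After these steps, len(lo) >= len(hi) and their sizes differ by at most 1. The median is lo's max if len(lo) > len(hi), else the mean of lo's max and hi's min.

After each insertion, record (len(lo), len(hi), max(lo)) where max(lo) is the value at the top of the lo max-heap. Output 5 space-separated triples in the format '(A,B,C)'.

Answer: (1,0,14) (1,1,14) (2,1,23) (2,2,18) (3,2,23)

Derivation:
Step 1: insert 14 -> lo=[14] hi=[] -> (len(lo)=1, len(hi)=0, max(lo)=14)
Step 2: insert 36 -> lo=[14] hi=[36] -> (len(lo)=1, len(hi)=1, max(lo)=14)
Step 3: insert 23 -> lo=[14, 23] hi=[36] -> (len(lo)=2, len(hi)=1, max(lo)=23)
Step 4: insert 18 -> lo=[14, 18] hi=[23, 36] -> (len(lo)=2, len(hi)=2, max(lo)=18)
Step 5: insert 34 -> lo=[14, 18, 23] hi=[34, 36] -> (len(lo)=3, len(hi)=2, max(lo)=23)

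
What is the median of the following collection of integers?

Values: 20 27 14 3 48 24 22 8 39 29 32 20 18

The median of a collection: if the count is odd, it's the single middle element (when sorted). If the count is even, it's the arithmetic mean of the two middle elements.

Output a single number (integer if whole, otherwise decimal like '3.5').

Answer: 22

Derivation:
Step 1: insert 20 -> lo=[20] (size 1, max 20) hi=[] (size 0) -> median=20
Step 2: insert 27 -> lo=[20] (size 1, max 20) hi=[27] (size 1, min 27) -> median=23.5
Step 3: insert 14 -> lo=[14, 20] (size 2, max 20) hi=[27] (size 1, min 27) -> median=20
Step 4: insert 3 -> lo=[3, 14] (size 2, max 14) hi=[20, 27] (size 2, min 20) -> median=17
Step 5: insert 48 -> lo=[3, 14, 20] (size 3, max 20) hi=[27, 48] (size 2, min 27) -> median=20
Step 6: insert 24 -> lo=[3, 14, 20] (size 3, max 20) hi=[24, 27, 48] (size 3, min 24) -> median=22
Step 7: insert 22 -> lo=[3, 14, 20, 22] (size 4, max 22) hi=[24, 27, 48] (size 3, min 24) -> median=22
Step 8: insert 8 -> lo=[3, 8, 14, 20] (size 4, max 20) hi=[22, 24, 27, 48] (size 4, min 22) -> median=21
Step 9: insert 39 -> lo=[3, 8, 14, 20, 22] (size 5, max 22) hi=[24, 27, 39, 48] (size 4, min 24) -> median=22
Step 10: insert 29 -> lo=[3, 8, 14, 20, 22] (size 5, max 22) hi=[24, 27, 29, 39, 48] (size 5, min 24) -> median=23
Step 11: insert 32 -> lo=[3, 8, 14, 20, 22, 24] (size 6, max 24) hi=[27, 29, 32, 39, 48] (size 5, min 27) -> median=24
Step 12: insert 20 -> lo=[3, 8, 14, 20, 20, 22] (size 6, max 22) hi=[24, 27, 29, 32, 39, 48] (size 6, min 24) -> median=23
Step 13: insert 18 -> lo=[3, 8, 14, 18, 20, 20, 22] (size 7, max 22) hi=[24, 27, 29, 32, 39, 48] (size 6, min 24) -> median=22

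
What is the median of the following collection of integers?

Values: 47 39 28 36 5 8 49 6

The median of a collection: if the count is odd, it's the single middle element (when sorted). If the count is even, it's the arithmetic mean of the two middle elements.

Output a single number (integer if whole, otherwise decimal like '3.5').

Step 1: insert 47 -> lo=[47] (size 1, max 47) hi=[] (size 0) -> median=47
Step 2: insert 39 -> lo=[39] (size 1, max 39) hi=[47] (size 1, min 47) -> median=43
Step 3: insert 28 -> lo=[28, 39] (size 2, max 39) hi=[47] (size 1, min 47) -> median=39
Step 4: insert 36 -> lo=[28, 36] (size 2, max 36) hi=[39, 47] (size 2, min 39) -> median=37.5
Step 5: insert 5 -> lo=[5, 28, 36] (size 3, max 36) hi=[39, 47] (size 2, min 39) -> median=36
Step 6: insert 8 -> lo=[5, 8, 28] (size 3, max 28) hi=[36, 39, 47] (size 3, min 36) -> median=32
Step 7: insert 49 -> lo=[5, 8, 28, 36] (size 4, max 36) hi=[39, 47, 49] (size 3, min 39) -> median=36
Step 8: insert 6 -> lo=[5, 6, 8, 28] (size 4, max 28) hi=[36, 39, 47, 49] (size 4, min 36) -> median=32

Answer: 32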